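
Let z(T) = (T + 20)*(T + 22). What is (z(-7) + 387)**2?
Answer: 338724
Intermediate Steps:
z(T) = (20 + T)*(22 + T)
(z(-7) + 387)**2 = ((440 + (-7)**2 + 42*(-7)) + 387)**2 = ((440 + 49 - 294) + 387)**2 = (195 + 387)**2 = 582**2 = 338724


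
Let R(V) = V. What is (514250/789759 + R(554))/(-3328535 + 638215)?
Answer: -27377546/132794027055 ≈ -0.00020617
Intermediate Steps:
(514250/789759 + R(554))/(-3328535 + 638215) = (514250/789759 + 554)/(-3328535 + 638215) = (514250*(1/789759) + 554)/(-2690320) = (514250/789759 + 554)*(-1/2690320) = (438040736/789759)*(-1/2690320) = -27377546/132794027055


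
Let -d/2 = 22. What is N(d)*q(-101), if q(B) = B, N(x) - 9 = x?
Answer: 3535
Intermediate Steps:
d = -44 (d = -2*22 = -44)
N(x) = 9 + x
N(d)*q(-101) = (9 - 44)*(-101) = -35*(-101) = 3535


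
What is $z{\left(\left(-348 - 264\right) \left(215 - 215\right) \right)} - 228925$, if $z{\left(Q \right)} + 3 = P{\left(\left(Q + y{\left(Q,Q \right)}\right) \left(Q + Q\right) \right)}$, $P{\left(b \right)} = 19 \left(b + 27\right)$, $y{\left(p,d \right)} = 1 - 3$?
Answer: $-228415$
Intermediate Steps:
$y{\left(p,d \right)} = -2$
$P{\left(b \right)} = 513 + 19 b$ ($P{\left(b \right)} = 19 \left(27 + b\right) = 513 + 19 b$)
$z{\left(Q \right)} = 510 + 38 Q \left(-2 + Q\right)$ ($z{\left(Q \right)} = -3 + \left(513 + 19 \left(Q - 2\right) \left(Q + Q\right)\right) = -3 + \left(513 + 19 \left(-2 + Q\right) 2 Q\right) = -3 + \left(513 + 19 \cdot 2 Q \left(-2 + Q\right)\right) = -3 + \left(513 + 38 Q \left(-2 + Q\right)\right) = 510 + 38 Q \left(-2 + Q\right)$)
$z{\left(\left(-348 - 264\right) \left(215 - 215\right) \right)} - 228925 = \left(510 + 38 \left(-348 - 264\right) \left(215 - 215\right) \left(-2 + \left(-348 - 264\right) \left(215 - 215\right)\right)\right) - 228925 = \left(510 + 38 \left(\left(-612\right) 0\right) \left(-2 - 0\right)\right) - 228925 = \left(510 + 38 \cdot 0 \left(-2 + 0\right)\right) - 228925 = \left(510 + 38 \cdot 0 \left(-2\right)\right) - 228925 = \left(510 + 0\right) - 228925 = 510 - 228925 = -228415$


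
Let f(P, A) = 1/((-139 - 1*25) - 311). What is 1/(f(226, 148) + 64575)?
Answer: 475/30673124 ≈ 1.5486e-5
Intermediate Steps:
f(P, A) = -1/475 (f(P, A) = 1/((-139 - 25) - 311) = 1/(-164 - 311) = 1/(-475) = -1/475)
1/(f(226, 148) + 64575) = 1/(-1/475 + 64575) = 1/(30673124/475) = 475/30673124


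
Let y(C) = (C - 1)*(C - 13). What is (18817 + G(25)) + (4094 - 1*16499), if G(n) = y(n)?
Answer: 6700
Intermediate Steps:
y(C) = (-1 + C)*(-13 + C)
G(n) = 13 + n**2 - 14*n
(18817 + G(25)) + (4094 - 1*16499) = (18817 + (13 + 25**2 - 14*25)) + (4094 - 1*16499) = (18817 + (13 + 625 - 350)) + (4094 - 16499) = (18817 + 288) - 12405 = 19105 - 12405 = 6700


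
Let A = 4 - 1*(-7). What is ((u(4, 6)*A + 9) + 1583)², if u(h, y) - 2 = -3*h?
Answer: 2196324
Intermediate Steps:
u(h, y) = 2 - 3*h
A = 11 (A = 4 + 7 = 11)
((u(4, 6)*A + 9) + 1583)² = (((2 - 3*4)*11 + 9) + 1583)² = (((2 - 12)*11 + 9) + 1583)² = ((-10*11 + 9) + 1583)² = ((-110 + 9) + 1583)² = (-101 + 1583)² = 1482² = 2196324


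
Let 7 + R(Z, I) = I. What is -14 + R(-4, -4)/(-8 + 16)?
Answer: -123/8 ≈ -15.375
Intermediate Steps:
R(Z, I) = -7 + I
-14 + R(-4, -4)/(-8 + 16) = -14 + (-7 - 4)/(-8 + 16) = -14 - 11/8 = -123/8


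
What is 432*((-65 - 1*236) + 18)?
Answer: -122256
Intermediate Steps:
432*((-65 - 1*236) + 18) = 432*((-65 - 236) + 18) = 432*(-301 + 18) = 432*(-283) = -122256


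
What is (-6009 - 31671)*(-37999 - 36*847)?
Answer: 2580740880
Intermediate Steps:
(-6009 - 31671)*(-37999 - 36*847) = -37680*(-37999 - 30492) = -37680*(-68491) = 2580740880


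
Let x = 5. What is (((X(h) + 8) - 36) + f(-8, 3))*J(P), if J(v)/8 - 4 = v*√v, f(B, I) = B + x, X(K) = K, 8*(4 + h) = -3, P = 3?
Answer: -1132 - 849*√3 ≈ -2602.5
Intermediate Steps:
h = -35/8 (h = -4 + (⅛)*(-3) = -4 - 3/8 = -35/8 ≈ -4.3750)
f(B, I) = 5 + B (f(B, I) = B + 5 = 5 + B)
J(v) = 32 + 8*v^(3/2) (J(v) = 32 + 8*(v*√v) = 32 + 8*v^(3/2))
(((X(h) + 8) - 36) + f(-8, 3))*J(P) = (((-35/8 + 8) - 36) + (5 - 8))*(32 + 8*3^(3/2)) = ((29/8 - 36) - 3)*(32 + 8*(3*√3)) = (-259/8 - 3)*(32 + 24*√3) = -283*(32 + 24*√3)/8 = -1132 - 849*√3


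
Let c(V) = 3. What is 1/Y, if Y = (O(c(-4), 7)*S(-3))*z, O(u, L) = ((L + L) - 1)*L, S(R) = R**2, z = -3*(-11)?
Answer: 1/27027 ≈ 3.7000e-5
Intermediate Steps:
z = 33
O(u, L) = L*(-1 + 2*L) (O(u, L) = (2*L - 1)*L = (-1 + 2*L)*L = L*(-1 + 2*L))
Y = 27027 (Y = ((7*(-1 + 2*7))*(-3)**2)*33 = ((7*(-1 + 14))*9)*33 = ((7*13)*9)*33 = (91*9)*33 = 819*33 = 27027)
1/Y = 1/27027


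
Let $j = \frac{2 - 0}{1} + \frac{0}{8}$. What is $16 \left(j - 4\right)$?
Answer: $-32$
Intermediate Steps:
$j = 2$ ($j = \left(2 + 0\right) 1 + 0 \cdot \frac{1}{8} = 2 \cdot 1 + 0 = 2 + 0 = 2$)
$16 \left(j - 4\right) = 16 \left(2 - 4\right) = 16 \left(-2\right) = -32$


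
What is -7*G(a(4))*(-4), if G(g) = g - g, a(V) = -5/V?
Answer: 0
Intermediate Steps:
G(g) = 0
-7*G(a(4))*(-4) = -7*0*(-4) = 0*(-4) = 0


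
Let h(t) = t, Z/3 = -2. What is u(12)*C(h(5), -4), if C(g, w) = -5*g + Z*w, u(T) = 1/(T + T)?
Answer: -1/24 ≈ -0.041667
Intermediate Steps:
Z = -6 (Z = 3*(-2) = -6)
u(T) = 1/(2*T)
C(g, w) = -6*w - 5*g (C(g, w) = -5*g - 6*w = -6*w - 5*g)
u(12)*C(h(5), -4) = ((½)/12)*(-6*(-4) - 5*5) = ((½)*(1/12))*(24 - 25) = (1/24)*(-1) = -1/24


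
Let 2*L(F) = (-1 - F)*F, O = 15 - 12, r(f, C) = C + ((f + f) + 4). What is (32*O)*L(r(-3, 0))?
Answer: -96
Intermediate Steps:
r(f, C) = 4 + C + 2*f (r(f, C) = C + (2*f + 4) = C + (4 + 2*f) = 4 + C + 2*f)
O = 3
L(F) = F*(-1 - F)/2 (L(F) = ((-1 - F)*F)/2 = (F*(-1 - F))/2 = F*(-1 - F)/2)
(32*O)*L(r(-3, 0)) = (32*3)*(-(4 + 0 + 2*(-3))*(1 + (4 + 0 + 2*(-3)))/2) = 96*(-(4 + 0 - 6)*(1 + (4 + 0 - 6))/2) = 96*(-½*(-2)*(1 - 2)) = 96*(-½*(-2)*(-1)) = 96*(-1) = -96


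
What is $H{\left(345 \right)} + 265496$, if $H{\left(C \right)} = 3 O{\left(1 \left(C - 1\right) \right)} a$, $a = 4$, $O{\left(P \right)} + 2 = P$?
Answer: $269600$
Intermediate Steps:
$O{\left(P \right)} = -2 + P$
$H{\left(C \right)} = -36 + 12 C$ ($H{\left(C \right)} = 3 \left(-2 + 1 \left(C - 1\right)\right) 4 = 3 \left(-2 + 1 \left(-1 + C\right)\right) 4 = 3 \left(-2 + \left(-1 + C\right)\right) 4 = 3 \left(-3 + C\right) 4 = \left(-9 + 3 C\right) 4 = -36 + 12 C$)
$H{\left(345 \right)} + 265496 = \left(-36 + 12 \cdot 345\right) + 265496 = \left(-36 + 4140\right) + 265496 = 4104 + 265496 = 269600$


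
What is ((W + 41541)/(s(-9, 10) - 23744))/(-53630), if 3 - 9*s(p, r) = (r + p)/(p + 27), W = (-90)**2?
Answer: 4020921/103143227125 ≈ 3.8984e-5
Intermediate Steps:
W = 8100
s(p, r) = 1/3 - (p + r)/(9*(27 + p)) (s(p, r) = 1/3 - (r + p)/(9*(p + 27)) = 1/3 - (p + r)/(9*(27 + p)))
((W + 41541)/(s(-9, 10) - 23744))/(-53630) = ((8100 + 41541)/((81 - 1*10 + 2*(-9))/(9*(27 - 9)) - 23744))/(-53630) = (49641/((1/9)*(81 - 10 - 18)/18 - 23744))*(-1/53630) = (49641/((1/9)*(1/18)*53 - 23744))*(-1/53630) = (49641/(53/162 - 23744))*(-1/53630) = (49641/(-3846475/162))*(-1/53630) = (49641*(-162/3846475))*(-1/53630) = -8041842/3846475*(-1/53630) = 4020921/103143227125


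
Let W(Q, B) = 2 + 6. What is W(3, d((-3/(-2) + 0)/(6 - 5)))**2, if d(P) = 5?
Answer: 64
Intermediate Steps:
W(Q, B) = 8
W(3, d((-3/(-2) + 0)/(6 - 5)))**2 = 8**2 = 64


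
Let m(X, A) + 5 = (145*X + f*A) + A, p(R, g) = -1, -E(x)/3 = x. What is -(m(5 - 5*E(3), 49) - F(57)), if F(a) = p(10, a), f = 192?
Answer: -16703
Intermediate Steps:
E(x) = -3*x
m(X, A) = -5 + 145*X + 193*A (m(X, A) = -5 + ((145*X + 192*A) + A) = -5 + (145*X + 193*A) = -5 + 145*X + 193*A)
F(a) = -1
-(m(5 - 5*E(3), 49) - F(57)) = -((-5 + 145*(5 - (-15)*3) + 193*49) - 1*(-1)) = -((-5 + 145*(5 - 5*(-9)) + 9457) + 1) = -((-5 + 145*(5 + 45) + 9457) + 1) = -((-5 + 145*50 + 9457) + 1) = -((-5 + 7250 + 9457) + 1) = -(16702 + 1) = -1*16703 = -16703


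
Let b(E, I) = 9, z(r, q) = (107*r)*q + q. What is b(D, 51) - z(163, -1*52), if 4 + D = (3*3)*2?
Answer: 906993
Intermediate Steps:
z(r, q) = q + 107*q*r (z(r, q) = 107*q*r + q = q + 107*q*r)
D = 14 (D = -4 + (3*3)*2 = -4 + 9*2 = -4 + 18 = 14)
b(D, 51) - z(163, -1*52) = 9 - (-1*52)*(1 + 107*163) = 9 - (-52)*(1 + 17441) = 9 - (-52)*17442 = 9 - 1*(-906984) = 9 + 906984 = 906993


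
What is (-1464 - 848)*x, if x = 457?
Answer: -1056584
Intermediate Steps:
(-1464 - 848)*x = (-1464 - 848)*457 = -2312*457 = -1056584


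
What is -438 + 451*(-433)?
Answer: -195721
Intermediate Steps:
-438 + 451*(-433) = -438 - 195283 = -195721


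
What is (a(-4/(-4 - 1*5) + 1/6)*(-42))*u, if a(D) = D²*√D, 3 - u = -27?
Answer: -4235*√22/54 ≈ -367.85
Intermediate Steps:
u = 30 (u = 3 - 1*(-27) = 3 + 27 = 30)
a(D) = D^(5/2)
(a(-4/(-4 - 1*5) + 1/6)*(-42))*u = ((-4/(-4 - 1*5) + 1/6)^(5/2)*(-42))*30 = ((-4/(-4 - 5) + 1*(⅙))^(5/2)*(-42))*30 = ((-4/(-9) + ⅙)^(5/2)*(-42))*30 = ((-4*(-⅑) + ⅙)^(5/2)*(-42))*30 = ((4/9 + ⅙)^(5/2)*(-42))*30 = ((11/18)^(5/2)*(-42))*30 = ((121*√22/1944)*(-42))*30 = -847*√22/324*30 = -4235*√22/54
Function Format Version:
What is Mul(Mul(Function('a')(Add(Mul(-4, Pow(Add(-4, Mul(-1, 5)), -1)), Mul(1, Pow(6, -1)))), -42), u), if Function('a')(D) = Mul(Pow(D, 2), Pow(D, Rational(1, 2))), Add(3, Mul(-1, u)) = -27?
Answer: Mul(Rational(-4235, 54), Pow(22, Rational(1, 2))) ≈ -367.85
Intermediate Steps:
u = 30 (u = Add(3, Mul(-1, -27)) = Add(3, 27) = 30)
Function('a')(D) = Pow(D, Rational(5, 2))
Mul(Mul(Function('a')(Add(Mul(-4, Pow(Add(-4, Mul(-1, 5)), -1)), Mul(1, Pow(6, -1)))), -42), u) = Mul(Mul(Pow(Add(Mul(-4, Pow(Add(-4, Mul(-1, 5)), -1)), Mul(1, Pow(6, -1))), Rational(5, 2)), -42), 30) = Mul(Mul(Pow(Add(Mul(-4, Pow(Add(-4, -5), -1)), Mul(1, Rational(1, 6))), Rational(5, 2)), -42), 30) = Mul(Mul(Pow(Add(Mul(-4, Pow(-9, -1)), Rational(1, 6)), Rational(5, 2)), -42), 30) = Mul(Mul(Pow(Add(Mul(-4, Rational(-1, 9)), Rational(1, 6)), Rational(5, 2)), -42), 30) = Mul(Mul(Pow(Add(Rational(4, 9), Rational(1, 6)), Rational(5, 2)), -42), 30) = Mul(Mul(Pow(Rational(11, 18), Rational(5, 2)), -42), 30) = Mul(Mul(Mul(Rational(121, 1944), Pow(22, Rational(1, 2))), -42), 30) = Mul(Mul(Rational(-847, 324), Pow(22, Rational(1, 2))), 30) = Mul(Rational(-4235, 54), Pow(22, Rational(1, 2)))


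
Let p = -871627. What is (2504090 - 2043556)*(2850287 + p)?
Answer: 911240204440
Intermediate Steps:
(2504090 - 2043556)*(2850287 + p) = (2504090 - 2043556)*(2850287 - 871627) = 460534*1978660 = 911240204440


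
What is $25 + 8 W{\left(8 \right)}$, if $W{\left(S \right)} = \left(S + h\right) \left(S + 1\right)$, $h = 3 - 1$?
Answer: $745$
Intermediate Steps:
$h = 2$
$W{\left(S \right)} = \left(1 + S\right) \left(2 + S\right)$ ($W{\left(S \right)} = \left(S + 2\right) \left(S + 1\right) = \left(2 + S\right) \left(1 + S\right) = \left(1 + S\right) \left(2 + S\right)$)
$25 + 8 W{\left(8 \right)} = 25 + 8 \left(2 + 8^{2} + 3 \cdot 8\right) = 25 + 8 \left(2 + 64 + 24\right) = 25 + 8 \cdot 90 = 25 + 720 = 745$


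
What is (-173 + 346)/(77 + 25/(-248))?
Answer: 42904/19071 ≈ 2.2497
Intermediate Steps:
(-173 + 346)/(77 + 25/(-248)) = 173/(77 + 25*(-1/248)) = 173/(77 - 25/248) = 173/(19071/248) = 173*(248/19071) = 42904/19071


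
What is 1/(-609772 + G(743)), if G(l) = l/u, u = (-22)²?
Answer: -484/295128905 ≈ -1.6400e-6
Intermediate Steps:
u = 484
G(l) = l/484
1/(-609772 + G(743)) = 1/(-609772 + (1/484)*743) = 1/(-609772 + 743/484) = 1/(-295128905/484) = -484/295128905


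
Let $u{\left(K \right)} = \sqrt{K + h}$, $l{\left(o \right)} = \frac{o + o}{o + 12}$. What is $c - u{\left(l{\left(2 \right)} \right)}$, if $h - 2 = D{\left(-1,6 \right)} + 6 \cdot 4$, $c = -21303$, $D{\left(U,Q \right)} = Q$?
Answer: $-21303 - \frac{\sqrt{1582}}{7} \approx -21309.0$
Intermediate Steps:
$l{\left(o \right)} = \frac{2 o}{12 + o}$
$h = 32$ ($h = 2 + \left(6 + 6 \cdot 4\right) = 2 + \left(6 + 24\right) = 2 + 30 = 32$)
$u{\left(K \right)} = \sqrt{32 + K}$ ($u{\left(K \right)} = \sqrt{K + 32} = \sqrt{32 + K}$)
$c - u{\left(l{\left(2 \right)} \right)} = -21303 - \sqrt{32 + 2 \cdot 2 \frac{1}{12 + 2}} = -21303 - \sqrt{32 + 2 \cdot 2 \cdot \frac{1}{14}} = -21303 - \sqrt{32 + \frac{2}{7}} = -21303 - \sqrt{\frac{226}{7}} = -21303 - \frac{\sqrt{1582}}{7}$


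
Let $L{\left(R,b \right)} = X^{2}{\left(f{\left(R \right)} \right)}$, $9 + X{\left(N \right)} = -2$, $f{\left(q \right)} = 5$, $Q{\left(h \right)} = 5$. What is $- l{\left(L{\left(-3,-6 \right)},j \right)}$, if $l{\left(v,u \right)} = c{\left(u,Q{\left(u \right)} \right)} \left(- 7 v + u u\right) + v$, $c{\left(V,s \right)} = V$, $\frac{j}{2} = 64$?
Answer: $-1988857$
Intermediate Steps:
$j = 128$ ($j = 2 \cdot 64 = 128$)
$X{\left(N \right)} = -11$ ($X{\left(N \right)} = -9 - 2 = -11$)
$L{\left(R,b \right)} = 121$ ($L{\left(R,b \right)} = \left(-11\right)^{2} = 121$)
$l{\left(v,u \right)} = v + u \left(u^{2} - 7 v\right)$ ($l{\left(v,u \right)} = u \left(- 7 v + u u\right) + v = u \left(- 7 v + u^{2}\right) + v = u \left(u^{2} - 7 v\right) + v = v + u \left(u^{2} - 7 v\right)$)
$- l{\left(L{\left(-3,-6 \right)},j \right)} = - (121 + 128^{3} - 896 \cdot 121) = - (121 + 2097152 - 108416) = \left(-1\right) 1988857 = -1988857$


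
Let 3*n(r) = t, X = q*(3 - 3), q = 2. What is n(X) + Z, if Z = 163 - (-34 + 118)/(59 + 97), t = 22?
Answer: 6622/39 ≈ 169.79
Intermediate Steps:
X = 0 (X = 2*(3 - 3) = 2*0 = 0)
n(r) = 22/3 (n(r) = (⅓)*22 = 22/3)
Z = 2112/13 (Z = 163 - 84/156 = 163 - 1*7/13 = 163 - 7/13 = 2112/13 ≈ 162.46)
n(X) + Z = 22/3 + 2112/13 = 6622/39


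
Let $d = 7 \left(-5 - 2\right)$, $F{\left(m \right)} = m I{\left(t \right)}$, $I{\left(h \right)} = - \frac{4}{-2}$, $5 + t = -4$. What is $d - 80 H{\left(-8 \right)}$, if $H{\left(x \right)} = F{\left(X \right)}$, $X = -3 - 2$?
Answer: $751$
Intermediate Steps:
$t = -9$ ($t = -5 - 4 = -9$)
$X = -5$ ($X = -3 - 2 = -5$)
$I{\left(h \right)} = 2$ ($I{\left(h \right)} = \left(-4\right) \left(- \frac{1}{2}\right) = 2$)
$F{\left(m \right)} = 2 m$ ($F{\left(m \right)} = m 2 = 2 m$)
$H{\left(x \right)} = -10$ ($H{\left(x \right)} = 2 \left(-5\right) = -10$)
$d = -49$ ($d = 7 \left(-7\right) = -49$)
$d - 80 H{\left(-8 \right)} = -49 - -800 = -49 + 800 = 751$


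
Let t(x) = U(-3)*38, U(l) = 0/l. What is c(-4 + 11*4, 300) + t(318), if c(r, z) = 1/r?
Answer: 1/40 ≈ 0.025000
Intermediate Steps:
U(l) = 0
t(x) = 0 (t(x) = 0*38 = 0)
c(-4 + 11*4, 300) + t(318) = 1/(-4 + 11*4) + 0 = 1/(-4 + 44) + 0 = 1/40 + 0 = 1/40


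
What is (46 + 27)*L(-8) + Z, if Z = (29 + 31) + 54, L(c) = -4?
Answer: -178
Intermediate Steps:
Z = 114 (Z = 60 + 54 = 114)
(46 + 27)*L(-8) + Z = (46 + 27)*(-4) + 114 = 73*(-4) + 114 = -292 + 114 = -178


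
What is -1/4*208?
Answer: -52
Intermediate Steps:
-1/4*208 = -1*¼*208 = -¼*208 = -52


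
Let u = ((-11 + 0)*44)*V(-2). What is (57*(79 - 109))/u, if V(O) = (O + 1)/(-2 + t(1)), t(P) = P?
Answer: 855/242 ≈ 3.5331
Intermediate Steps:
V(O) = -1 - O (V(O) = (O + 1)/(-2 + 1) = (1 + O)/(-1) = (1 + O)*(-1) = -1 - O)
u = -484 (u = ((-11 + 0)*44)*(-1 - 1*(-2)) = (-11*44)*(-1 + 2) = -484*1 = -484)
(57*(79 - 109))/u = (57*(79 - 109))/(-484) = (57*(-30))*(-1/484) = -1710*(-1/484) = 855/242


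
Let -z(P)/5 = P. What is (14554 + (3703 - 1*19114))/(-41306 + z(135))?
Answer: 857/41981 ≈ 0.020414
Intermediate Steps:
z(P) = -5*P
(14554 + (3703 - 1*19114))/(-41306 + z(135)) = (14554 + (3703 - 1*19114))/(-41306 - 5*135) = (14554 + (3703 - 19114))/(-41306 - 675) = (14554 - 15411)/(-41981) = -857*(-1/41981) = 857/41981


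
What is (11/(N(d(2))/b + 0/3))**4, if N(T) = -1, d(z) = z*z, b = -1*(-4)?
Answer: 3748096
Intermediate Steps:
b = 4
d(z) = z**2
(11/(N(d(2))/b + 0/3))**4 = (11/(-1/4 + 0/3))**4 = (11/(-1*1/4 + 0*(1/3)))**4 = (11/(-1/4 + 0))**4 = (11/(-1/4))**4 = (11*(-4))**4 = (-44)**4 = 3748096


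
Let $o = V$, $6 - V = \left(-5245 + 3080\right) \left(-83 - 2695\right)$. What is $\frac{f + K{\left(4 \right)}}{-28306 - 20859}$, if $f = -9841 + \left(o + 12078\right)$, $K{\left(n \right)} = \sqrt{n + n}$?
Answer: $\frac{6012127}{49165} - \frac{2 \sqrt{2}}{49165} \approx 122.28$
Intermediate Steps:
$K{\left(n \right)} = \sqrt{2} \sqrt{n}$ ($K{\left(n \right)} = \sqrt{2 n} = \sqrt{2} \sqrt{n}$)
$V = -6014364$ ($V = 6 - \left(-5245 + 3080\right) \left(-83 - 2695\right) = 6 - \left(-2165\right) \left(-2778\right) = 6 - 6014370 = -6014364$)
$o = -6014364$
$f = -6012127$ ($f = -9841 + \left(-6014364 + 12078\right) = -9841 - 6002286 = -6012127$)
$\frac{f + K{\left(4 \right)}}{-28306 - 20859} = \frac{-6012127 + \sqrt{2} \sqrt{4}}{-28306 - 20859} = \frac{-6012127 + \sqrt{2} \cdot 2}{-49165} = \left(-6012127 + 2 \sqrt{2}\right) \left(- \frac{1}{49165}\right) = \frac{6012127}{49165} - \frac{2 \sqrt{2}}{49165}$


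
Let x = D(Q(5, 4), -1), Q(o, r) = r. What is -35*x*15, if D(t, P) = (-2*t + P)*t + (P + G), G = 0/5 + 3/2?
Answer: 37275/2 ≈ 18638.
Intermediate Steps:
G = 3/2 (G = 0*(⅕) + 3*(½) = 0 + 3/2 = 3/2 ≈ 1.5000)
D(t, P) = 3/2 + P + t*(P - 2*t) (D(t, P) = (-2*t + P)*t + (P + 3/2) = (P - 2*t)*t + (3/2 + P) = t*(P - 2*t) + (3/2 + P) = 3/2 + P + t*(P - 2*t))
x = -71/2 (x = 3/2 - 1 - 2*4² - 1*4 = 3/2 - 1 - 2*16 - 4 = 3/2 - 1 - 32 - 4 = -71/2 ≈ -35.500)
-35*x*15 = -35*(-71/2)*15 = (2485/2)*15 = 37275/2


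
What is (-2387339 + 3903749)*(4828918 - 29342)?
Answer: 7278125042160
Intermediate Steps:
(-2387339 + 3903749)*(4828918 - 29342) = 1516410*4799576 = 7278125042160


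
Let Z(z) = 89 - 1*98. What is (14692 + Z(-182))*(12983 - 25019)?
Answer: -176724588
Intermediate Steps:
Z(z) = -9 (Z(z) = 89 - 98 = -9)
(14692 + Z(-182))*(12983 - 25019) = (14692 - 9)*(12983 - 25019) = 14683*(-12036) = -176724588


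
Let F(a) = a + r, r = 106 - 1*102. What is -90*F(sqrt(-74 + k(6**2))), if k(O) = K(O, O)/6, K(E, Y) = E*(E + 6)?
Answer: -360 - 90*sqrt(178) ≈ -1560.8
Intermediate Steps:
K(E, Y) = E*(6 + E)
r = 4 (r = 106 - 102 = 4)
k(O) = O*(6 + O)/6 (k(O) = (O*(6 + O))/6 = (O*(6 + O))*(1/6) = O*(6 + O)/6)
F(a) = 4 + a (F(a) = a + 4 = 4 + a)
-90*F(sqrt(-74 + k(6**2))) = -90*(4 + sqrt(-74 + (1/6)*6**2*(6 + 6**2))) = -90*(4 + sqrt(-74 + (1/6)*36*(6 + 36))) = -90*(4 + sqrt(-74 + (1/6)*36*42)) = -90*(4 + sqrt(-74 + 252)) = -90*(4 + sqrt(178)) = -360 - 90*sqrt(178)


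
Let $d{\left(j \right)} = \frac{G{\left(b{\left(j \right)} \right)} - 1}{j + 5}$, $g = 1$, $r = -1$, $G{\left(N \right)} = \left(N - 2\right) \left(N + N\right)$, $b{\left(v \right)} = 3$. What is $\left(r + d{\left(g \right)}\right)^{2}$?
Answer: $\frac{1}{36} \approx 0.027778$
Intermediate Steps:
$G{\left(N \right)} = 2 N \left(-2 + N\right)$ ($G{\left(N \right)} = \left(-2 + N\right) 2 N = 2 N \left(-2 + N\right)$)
$d{\left(j \right)} = \frac{5}{5 + j}$ ($d{\left(j \right)} = \frac{2 \cdot 3 \left(-2 + 3\right) - 1}{j + 5} = \frac{2 \cdot 3 \cdot 1 - 1}{5 + j} = \frac{6 - 1}{5 + j} = \frac{5}{5 + j}$)
$\left(r + d{\left(g \right)}\right)^{2} = \left(-1 + \frac{5}{5 + 1}\right)^{2} = \left(-1 + \frac{5}{6}\right)^{2} = \left(- \frac{1}{6}\right)^{2} = \frac{1}{36}$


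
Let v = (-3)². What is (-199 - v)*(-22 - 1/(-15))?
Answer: 68432/15 ≈ 4562.1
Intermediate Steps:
v = 9
(-199 - v)*(-22 - 1/(-15)) = (-199 - 1*9)*(-22 - 1/(-15)) = (-199 - 9)*(-22 - 1*(-1/15)) = -208*(-22 + 1/15) = -208*(-329/15) = 68432/15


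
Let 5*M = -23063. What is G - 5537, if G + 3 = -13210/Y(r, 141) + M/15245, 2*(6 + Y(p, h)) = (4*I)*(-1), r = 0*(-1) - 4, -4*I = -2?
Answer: -1949234691/533575 ≈ -3653.2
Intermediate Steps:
I = ½ (I = -¼*(-2) = ½ ≈ 0.50000)
r = -4 (r = 0 - 4 = -4)
M = -23063/5 (M = (⅕)*(-23063) = -23063/5 ≈ -4612.6)
Y(p, h) = -7 (Y(p, h) = -6 + ((4*(½))*(-1))/2 = -6 + (2*(-1))/2 = -6 + (½)*(-2) = -6 - 1 = -7)
G = 1005170084/533575 (G = -3 + (-13210/(-7) - 23063/5/15245) = -3 + (-13210*(-⅐) - 23063/5*1/15245) = -3 + (13210/7 - 23063/76225) = -3 + 1006770809/533575 = 1005170084/533575 ≈ 1883.8)
G - 5537 = 1005170084/533575 - 5537 = -1949234691/533575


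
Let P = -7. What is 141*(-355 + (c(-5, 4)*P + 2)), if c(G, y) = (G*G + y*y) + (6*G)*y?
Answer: 28200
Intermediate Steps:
c(G, y) = G² + y² + 6*G*y (c(G, y) = (G² + y²) + 6*G*y = G² + y² + 6*G*y)
141*(-355 + (c(-5, 4)*P + 2)) = 141*(-355 + (((-5)² + 4² + 6*(-5)*4)*(-7) + 2)) = 141*(-355 + ((25 + 16 - 120)*(-7) + 2)) = 141*(-355 + (-79*(-7) + 2)) = 141*(-355 + (553 + 2)) = 141*(-355 + 555) = 141*200 = 28200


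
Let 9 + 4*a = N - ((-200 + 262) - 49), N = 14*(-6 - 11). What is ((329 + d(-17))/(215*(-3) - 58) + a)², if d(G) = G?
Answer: 2116644049/494209 ≈ 4282.9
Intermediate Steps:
N = -238 (N = 14*(-17) = -238)
a = -65 (a = -9/4 + (-238 - ((-200 + 262) - 49))/4 = -9/4 + (-238 - (62 - 49))/4 = -9/4 + (-238 - 1*13)/4 = -9/4 + (-238 - 13)/4 = -9/4 + (¼)*(-251) = -9/4 - 251/4 = -65)
((329 + d(-17))/(215*(-3) - 58) + a)² = ((329 - 17)/(215*(-3) - 58) - 65)² = (312/(-645 - 58) - 65)² = (312/(-703) - 65)² = (312*(-1/703) - 65)² = (-312/703 - 65)² = (-46007/703)² = 2116644049/494209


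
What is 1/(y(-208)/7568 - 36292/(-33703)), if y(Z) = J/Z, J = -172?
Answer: 308449856/332178087 ≈ 0.92857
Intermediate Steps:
y(Z) = -172/Z
1/(y(-208)/7568 - 36292/(-33703)) = 1/(-172/(-208)/7568 - 36292/(-33703)) = 1/(-172*(-1/208)*(1/7568) - 36292*(-1/33703)) = 1/((43/52)*(1/7568) + 36292/33703) = 1/(1/9152 + 36292/33703) = 1/(332178087/308449856) = 308449856/332178087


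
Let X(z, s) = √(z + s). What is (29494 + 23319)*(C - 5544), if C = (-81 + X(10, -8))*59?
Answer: -545188599 + 3115967*√2 ≈ -5.4078e+8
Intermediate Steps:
X(z, s) = √(s + z)
C = -4779 + 59*√2 (C = (-81 + √(-8 + 10))*59 = (-81 + √2)*59 = -4779 + 59*√2 ≈ -4695.6)
(29494 + 23319)*(C - 5544) = (29494 + 23319)*((-4779 + 59*√2) - 5544) = 52813*(-10323 + 59*√2) = -545188599 + 3115967*√2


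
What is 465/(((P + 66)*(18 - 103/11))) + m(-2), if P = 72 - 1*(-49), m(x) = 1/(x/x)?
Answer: 416/323 ≈ 1.2879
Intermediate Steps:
m(x) = 1 (m(x) = 1/1 = 1)
P = 121 (P = 72 + 49 = 121)
465/(((P + 66)*(18 - 103/11))) + m(-2) = 465/(((121 + 66)*(18 - 103/11))) + 1 = 465/((187*(18 - 103*1/11))) + 1 = 465/((187*(18 - 103/11))) + 1 = 465/((187*(95/11))) + 1 = 465/1615 + 1 = 465*(1/1615) + 1 = 93/323 + 1 = 416/323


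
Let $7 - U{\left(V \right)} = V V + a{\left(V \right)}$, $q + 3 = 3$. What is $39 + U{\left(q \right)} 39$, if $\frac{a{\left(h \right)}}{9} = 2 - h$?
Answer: $-390$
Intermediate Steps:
$q = 0$ ($q = -3 + 3 = 0$)
$a{\left(h \right)} = 18 - 9 h$ ($a{\left(h \right)} = 9 \left(2 - h\right) = 18 - 9 h$)
$U{\left(V \right)} = -11 - V^{2} + 9 V$ ($U{\left(V \right)} = 7 - \left(V V - \left(-18 + 9 V\right)\right) = 7 - \left(V^{2} - \left(-18 + 9 V\right)\right) = 7 - \left(18 + V^{2} - 9 V\right) = -11 - V^{2} + 9 V$)
$39 + U{\left(q \right)} 39 = 39 + \left(-11 - 0^{2} + 9 \cdot 0\right) 39 = 39 + \left(-11 - 0 + 0\right) 39 = 39 + \left(-11 + 0 + 0\right) 39 = 39 - 429 = -390$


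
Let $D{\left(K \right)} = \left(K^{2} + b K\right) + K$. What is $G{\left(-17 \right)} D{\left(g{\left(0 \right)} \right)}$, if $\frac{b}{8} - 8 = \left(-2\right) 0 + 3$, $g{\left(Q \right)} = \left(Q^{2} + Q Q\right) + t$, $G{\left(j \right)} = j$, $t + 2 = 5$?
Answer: $-4692$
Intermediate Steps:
$t = 3$ ($t = -2 + 5 = 3$)
$g{\left(Q \right)} = 3 + 2 Q^{2}$ ($g{\left(Q \right)} = \left(Q^{2} + Q Q\right) + 3 = \left(Q^{2} + Q^{2}\right) + 3 = 2 Q^{2} + 3 = 3 + 2 Q^{2}$)
$b = 88$ ($b = 64 + 8 \left(\left(-2\right) 0 + 3\right) = 64 + 8 \left(0 + 3\right) = 64 + 8 \cdot 3 = 64 + 24 = 88$)
$D{\left(K \right)} = K^{2} + 89 K$ ($D{\left(K \right)} = \left(K^{2} + 88 K\right) + K = K^{2} + 89 K$)
$G{\left(-17 \right)} D{\left(g{\left(0 \right)} \right)} = - 17 \left(3 + 2 \cdot 0^{2}\right) \left(89 + \left(3 + 2 \cdot 0^{2}\right)\right) = - 17 \left(3 + 2 \cdot 0\right) \left(89 + \left(3 + 2 \cdot 0\right)\right) = - 17 \left(3 + 0\right) \left(89 + \left(3 + 0\right)\right) = - 17 \cdot 3 \left(89 + 3\right) = - 17 \cdot 3 \cdot 92 = \left(-17\right) 276 = -4692$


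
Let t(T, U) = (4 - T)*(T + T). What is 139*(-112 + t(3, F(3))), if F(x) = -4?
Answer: -14734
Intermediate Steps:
t(T, U) = 2*T*(4 - T) (t(T, U) = (4 - T)*(2*T) = 2*T*(4 - T))
139*(-112 + t(3, F(3))) = 139*(-112 + 2*3*(4 - 1*3)) = 139*(-112 + 2*3*(4 - 3)) = 139*(-112 + 2*3*1) = 139*(-112 + 6) = 139*(-106) = -14734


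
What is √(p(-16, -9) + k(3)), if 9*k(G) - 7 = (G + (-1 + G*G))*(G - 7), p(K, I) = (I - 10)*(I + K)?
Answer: √4238/3 ≈ 21.700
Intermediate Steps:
p(K, I) = (-10 + I)*(I + K)
k(G) = 7/9 + (-7 + G)*(-1 + G + G²)/9 (k(G) = 7/9 + ((G + (-1 + G*G))*(G - 7))/9 = 7/9 + ((G + (-1 + G²))*(-7 + G))/9 = 7/9 + ((-1 + G + G²)*(-7 + G))/9 = 7/9 + ((-7 + G)*(-1 + G + G²))/9 = 7/9 + (-7 + G)*(-1 + G + G²)/9)
√(p(-16, -9) + k(3)) = √(((-9)² - 10*(-9) - 10*(-16) - 9*(-16)) + (14/9 - 8/9*3 - ⅔*3² + (⅑)*3³)) = √((81 + 90 + 160 + 144) + (14/9 - 8/3 - ⅔*9 + (⅑)*27)) = √(475 + (14/9 - 8/3 - 6 + 3)) = √(475 - 37/9) = √(4238/9) = √4238/3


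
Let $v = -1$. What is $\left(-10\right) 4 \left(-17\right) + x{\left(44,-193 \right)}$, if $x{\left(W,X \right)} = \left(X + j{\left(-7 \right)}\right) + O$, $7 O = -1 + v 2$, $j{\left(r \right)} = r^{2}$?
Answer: $\frac{3749}{7} \approx 535.57$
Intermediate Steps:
$O = - \frac{3}{7}$ ($O = \frac{-1 - 2}{7} = \frac{1}{7} \left(-3\right) = - \frac{3}{7} \approx -0.42857$)
$x{\left(W,X \right)} = \frac{340}{7} + X$ ($x{\left(W,X \right)} = \left(X + \left(-7\right)^{2}\right) - \frac{3}{7} = \left(X + 49\right) - \frac{3}{7} = \left(49 + X\right) - \frac{3}{7} = \frac{340}{7} + X$)
$\left(-10\right) 4 \left(-17\right) + x{\left(44,-193 \right)} = \left(-10\right) 4 \left(-17\right) + \left(\frac{340}{7} - 193\right) = \left(-40\right) \left(-17\right) - \frac{1011}{7} = 680 - \frac{1011}{7} = \frac{3749}{7}$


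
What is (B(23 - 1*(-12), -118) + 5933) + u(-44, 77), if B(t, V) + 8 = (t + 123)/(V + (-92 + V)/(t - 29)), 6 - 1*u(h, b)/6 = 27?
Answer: 887089/153 ≈ 5798.0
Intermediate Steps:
u(h, b) = -126 (u(h, b) = 36 - 6*27 = 36 - 162 = -126)
B(t, V) = -8 + (123 + t)/(V + (-92 + V)/(-29 + t)) (B(t, V) = -8 + (t + 123)/(V + (-92 + V)/(t - 29)) = -8 + (123 + t)/(V + (-92 + V)/(-29 + t)))
(B(23 - 1*(-12), -118) + 5933) + u(-44, 77) = ((2831 - (23 - 1*(-12))**2 - 224*(-118) - 94*(23 - 1*(-12)) + 8*(-118)*(23 - 1*(-12)))/(92 + 28*(-118) - 1*(-118)*(23 - 1*(-12))) + 5933) - 126 = ((2831 - (23 + 12)**2 + 26432 - 94*(23 + 12) + 8*(-118)*(23 + 12))/(92 - 3304 - 1*(-118)*(23 + 12)) + 5933) - 126 = ((2831 - 1*35**2 + 26432 - 94*35 + 8*(-118)*35)/(92 - 3304 - 1*(-118)*35) + 5933) - 126 = ((2831 - 1*1225 + 26432 - 3290 - 33040)/(92 - 3304 + 4130) + 5933) - 126 = ((2831 - 1225 + 26432 - 3290 - 33040)/918 + 5933) - 126 = ((1/918)*(-8292) + 5933) - 126 = (-1382/153 + 5933) - 126 = 906367/153 - 126 = 887089/153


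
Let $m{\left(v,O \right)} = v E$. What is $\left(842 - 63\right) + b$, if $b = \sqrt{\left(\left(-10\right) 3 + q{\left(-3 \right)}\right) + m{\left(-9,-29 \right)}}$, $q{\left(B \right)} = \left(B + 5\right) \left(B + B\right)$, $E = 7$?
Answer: $779 + i \sqrt{105} \approx 779.0 + 10.247 i$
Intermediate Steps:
$q{\left(B \right)} = 2 B \left(5 + B\right)$ ($q{\left(B \right)} = \left(5 + B\right) 2 B = 2 B \left(5 + B\right)$)
$m{\left(v,O \right)} = 7 v$ ($m{\left(v,O \right)} = v 7 = 7 v$)
$b = i \sqrt{105}$ ($b = \sqrt{\left(\left(-10\right) 3 + 2 \left(-3\right) \left(5 - 3\right)\right) + 7 \left(-9\right)} = \sqrt{\left(-30 + 2 \left(-3\right) 2\right) - 63} = \sqrt{\left(-30 - 12\right) - 63} = \sqrt{-42 - 63} = \sqrt{-105} = i \sqrt{105} \approx 10.247 i$)
$\left(842 - 63\right) + b = \left(842 - 63\right) + i \sqrt{105} = 779 + i \sqrt{105}$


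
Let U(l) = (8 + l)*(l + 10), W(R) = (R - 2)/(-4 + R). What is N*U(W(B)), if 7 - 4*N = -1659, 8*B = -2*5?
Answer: 686171/18 ≈ 38121.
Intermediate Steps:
B = -5/4 (B = (-2*5)/8 = (⅛)*(-10) = -5/4 ≈ -1.2500)
N = 833/2 (N = 7/4 - ¼*(-1659) = 7/4 + 1659/4 = 833/2 ≈ 416.50)
W(R) = (-2 + R)/(-4 + R)
U(l) = (8 + l)*(10 + l)
N*U(W(B)) = 833*(80 + ((-2 - 5/4)/(-4 - 5/4))² + 18*((-2 - 5/4)/(-4 - 5/4)))/2 = 833*(80 + (-13/4/(-21/4))² + 18*(-13/4/(-21/4)))/2 = 833*(80 + (-4/21*(-13/4))² + 18*(-4/21*(-13/4)))/2 = 833*(80 + (13/21)² + 18*(13/21))/2 = 833*(80 + 169/441 + 78/7)/2 = (833/2)*(40363/441) = 686171/18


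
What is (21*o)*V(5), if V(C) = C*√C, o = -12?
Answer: -1260*√5 ≈ -2817.4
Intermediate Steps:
V(C) = C^(3/2)
(21*o)*V(5) = (21*(-12))*5^(3/2) = -1260*√5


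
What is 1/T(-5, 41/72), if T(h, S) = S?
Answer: 72/41 ≈ 1.7561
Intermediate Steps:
1/T(-5, 41/72) = 1/(41/72) = 72/41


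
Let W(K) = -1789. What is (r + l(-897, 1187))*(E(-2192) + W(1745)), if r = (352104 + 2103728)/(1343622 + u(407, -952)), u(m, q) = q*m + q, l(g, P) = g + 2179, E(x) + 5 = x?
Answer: -2445470638532/477603 ≈ -5.1203e+6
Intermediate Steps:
E(x) = -5 + x
l(g, P) = 2179 + g
u(m, q) = q + m*q (u(m, q) = m*q + q = q + m*q)
r = 1227916/477603 (r = (352104 + 2103728)/(1343622 - 952*(1 + 407)) = 2455832/(1343622 - 952*408) = 2455832/(1343622 - 388416) = 2455832/955206 = 2455832*(1/955206) = 1227916/477603 ≈ 2.5710)
(r + l(-897, 1187))*(E(-2192) + W(1745)) = (1227916/477603 + (2179 - 897))*((-5 - 2192) - 1789) = (1227916/477603 + 1282)*(-2197 - 1789) = (613514962/477603)*(-3986) = -2445470638532/477603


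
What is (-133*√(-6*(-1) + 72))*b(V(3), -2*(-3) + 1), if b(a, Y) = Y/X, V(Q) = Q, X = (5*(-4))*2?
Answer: 931*√78/40 ≈ 205.56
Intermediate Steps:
X = -40 (X = -20*2 = -40)
b(a, Y) = -Y/40 (b(a, Y) = Y/(-40) = Y*(-1/40) = -Y/40)
(-133*√(-6*(-1) + 72))*b(V(3), -2*(-3) + 1) = (-133*√(-6*(-1) + 72))*(-(-2*(-3) + 1)/40) = (-133*√(6 + 72))*(-(6 + 1)/40) = (-133*√78)*(-1/40*7) = -133*√78*(-7/40) = 931*√78/40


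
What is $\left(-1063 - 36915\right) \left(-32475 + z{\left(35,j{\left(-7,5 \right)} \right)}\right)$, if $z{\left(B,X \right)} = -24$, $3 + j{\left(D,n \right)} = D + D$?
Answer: $1234247022$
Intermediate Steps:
$j{\left(D,n \right)} = -3 + 2 D$ ($j{\left(D,n \right)} = -3 + \left(D + D\right) = -3 + 2 D$)
$\left(-1063 - 36915\right) \left(-32475 + z{\left(35,j{\left(-7,5 \right)} \right)}\right) = \left(-1063 - 36915\right) \left(-32475 - 24\right) = \left(-37978\right) \left(-32499\right) = 1234247022$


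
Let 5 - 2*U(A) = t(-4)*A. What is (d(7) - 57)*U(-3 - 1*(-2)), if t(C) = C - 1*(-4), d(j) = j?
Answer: -125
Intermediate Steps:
t(C) = 4 + C (t(C) = C + 4 = 4 + C)
U(A) = 5/2 (U(A) = 5/2 - (4 - 4)*A/2 = 5/2 - 0*A = 5/2 - ½*0 = 5/2 + 0 = 5/2)
(d(7) - 57)*U(-3 - 1*(-2)) = (7 - 57)*(5/2) = -50*5/2 = -125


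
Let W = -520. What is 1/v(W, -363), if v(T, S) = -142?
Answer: -1/142 ≈ -0.0070423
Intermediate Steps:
1/v(W, -363) = 1/(-142) = -1/142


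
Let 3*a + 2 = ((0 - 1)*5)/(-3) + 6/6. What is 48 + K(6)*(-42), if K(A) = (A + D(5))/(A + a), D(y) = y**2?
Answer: -645/4 ≈ -161.25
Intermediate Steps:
a = 2/9 (a = -2/3 + (((0 - 1)*5)/(-3) + 6/6)/3 = -2/3 + (-1*5*(-1/3) + 6*(1/6))/3 = -2/3 + (-5*(-1/3) + 1)/3 = -2/3 + (5/3 + 1)/3 = -2/3 + (1/3)*(8/3) = -2/3 + 8/9 = 2/9 ≈ 0.22222)
K(A) = (25 + A)/(2/9 + A) (K(A) = (A + 5**2)/(A + 2/9) = (A + 25)/(2/9 + A) = (25 + A)/(2/9 + A))
48 + K(6)*(-42) = 48 + (9*(25 + 6)/(2 + 9*6))*(-42) = 48 + (9*31/(2 + 54))*(-42) = 48 + (9*31/56)*(-42) = 48 + (9*(1/56)*31)*(-42) = 48 + (279/56)*(-42) = 48 - 837/4 = -645/4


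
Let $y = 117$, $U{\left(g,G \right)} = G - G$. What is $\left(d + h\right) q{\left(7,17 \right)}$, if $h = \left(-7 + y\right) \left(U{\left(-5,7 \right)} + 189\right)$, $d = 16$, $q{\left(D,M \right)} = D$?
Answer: $145642$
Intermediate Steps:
$U{\left(g,G \right)} = 0$
$h = 20790$ ($h = \left(-7 + 117\right) \left(0 + 189\right) = 110 \cdot 189 = 20790$)
$\left(d + h\right) q{\left(7,17 \right)} = \left(16 + 20790\right) 7 = 20806 \cdot 7 = 145642$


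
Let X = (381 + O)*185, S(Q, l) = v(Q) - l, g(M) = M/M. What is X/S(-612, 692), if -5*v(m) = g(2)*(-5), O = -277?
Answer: -19240/691 ≈ -27.844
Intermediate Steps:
g(M) = 1
v(m) = 1 (v(m) = -(-5)/5 = -1/5*(-5) = 1)
S(Q, l) = 1 - l
X = 19240 (X = (381 - 277)*185 = 104*185 = 19240)
X/S(-612, 692) = 19240/(1 - 1*692) = 19240/(1 - 692) = 19240/(-691) = 19240*(-1/691) = -19240/691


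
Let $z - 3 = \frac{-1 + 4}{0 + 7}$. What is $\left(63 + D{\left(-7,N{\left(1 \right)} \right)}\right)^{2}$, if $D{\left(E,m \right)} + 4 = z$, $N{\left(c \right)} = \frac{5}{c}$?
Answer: $\frac{190969}{49} \approx 3897.3$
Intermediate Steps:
$z = \frac{24}{7}$ ($z = 3 + \frac{-1 + 4}{0 + 7} = 3 + \frac{3}{7} = \frac{24}{7} \approx 3.4286$)
$D{\left(E,m \right)} = - \frac{4}{7}$ ($D{\left(E,m \right)} = -4 + \frac{24}{7} = - \frac{4}{7}$)
$\left(63 + D{\left(-7,N{\left(1 \right)} \right)}\right)^{2} = \left(63 - \frac{4}{7}\right)^{2} = \left(\frac{437}{7}\right)^{2} = \frac{190969}{49}$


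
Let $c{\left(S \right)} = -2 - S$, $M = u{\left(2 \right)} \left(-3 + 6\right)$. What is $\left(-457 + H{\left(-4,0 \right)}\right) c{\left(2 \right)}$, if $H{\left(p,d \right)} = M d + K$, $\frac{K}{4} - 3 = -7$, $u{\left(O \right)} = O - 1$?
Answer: $1892$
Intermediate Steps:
$u{\left(O \right)} = -1 + O$ ($u{\left(O \right)} = O - 1 = -1 + O$)
$K = -16$ ($K = 12 + 4 \left(-7\right) = 12 - 28 = -16$)
$M = 3$ ($M = \left(-1 + 2\right) \left(-3 + 6\right) = 1 \cdot 3 = 3$)
$H{\left(p,d \right)} = -16 + 3 d$ ($H{\left(p,d \right)} = 3 d - 16 = -16 + 3 d$)
$\left(-457 + H{\left(-4,0 \right)}\right) c{\left(2 \right)} = \left(-457 + \left(-16 + 3 \cdot 0\right)\right) \left(-2 - 2\right) = \left(-457 + \left(-16 + 0\right)\right) \left(-2 - 2\right) = \left(-457 - 16\right) \left(-4\right) = \left(-473\right) \left(-4\right) = 1892$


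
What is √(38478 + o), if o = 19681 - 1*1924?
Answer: √56235 ≈ 237.14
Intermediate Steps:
o = 17757 (o = 19681 - 1924 = 17757)
√(38478 + o) = √(38478 + 17757) = √56235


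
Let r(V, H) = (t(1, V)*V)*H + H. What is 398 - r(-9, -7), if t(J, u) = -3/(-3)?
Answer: 342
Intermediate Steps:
t(J, u) = 1 (t(J, u) = -3*(-1/3) = 1)
r(V, H) = H + H*V (r(V, H) = (1*V)*H + H = V*H + H = H*V + H = H + H*V)
398 - r(-9, -7) = 398 - (-7)*(1 - 9) = 398 - (-7)*(-8) = 398 - 1*56 = 398 - 56 = 342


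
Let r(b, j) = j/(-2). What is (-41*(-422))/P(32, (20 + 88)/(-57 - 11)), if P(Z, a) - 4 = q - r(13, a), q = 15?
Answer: 588268/619 ≈ 950.35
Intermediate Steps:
r(b, j) = -j/2 (r(b, j) = j*(-½) = -j/2)
P(Z, a) = 19 + a/2 (P(Z, a) = 4 + (15 - (-1)*a/2) = 4 + (15 + a/2) = 19 + a/2)
(-41*(-422))/P(32, (20 + 88)/(-57 - 11)) = (-41*(-422))/(19 + ((20 + 88)/(-57 - 11))/2) = 17302/(19 + (108/(-68))/2) = 17302/(19 + (108*(-1/68))/2) = 17302/(19 + (½)*(-27/17)) = 17302/(19 - 27/34) = 17302/(619/34) = 17302*(34/619) = 588268/619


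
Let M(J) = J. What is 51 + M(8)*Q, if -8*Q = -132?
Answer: 183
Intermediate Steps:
Q = 33/2 (Q = -⅛*(-132) = 33/2 ≈ 16.500)
51 + M(8)*Q = 51 + 8*(33/2) = 51 + 132 = 183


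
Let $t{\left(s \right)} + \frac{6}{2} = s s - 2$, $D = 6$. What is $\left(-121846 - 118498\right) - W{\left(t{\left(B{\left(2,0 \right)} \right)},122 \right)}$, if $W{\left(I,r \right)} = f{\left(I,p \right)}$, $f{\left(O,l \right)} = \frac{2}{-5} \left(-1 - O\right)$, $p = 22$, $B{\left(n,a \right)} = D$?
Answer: $- \frac{1201784}{5} \approx -2.4036 \cdot 10^{5}$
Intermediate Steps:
$B{\left(n,a \right)} = 6$
$f{\left(O,l \right)} = \frac{2}{5} + \frac{2 O}{5}$ ($f{\left(O,l \right)} = 2 \left(- \frac{1}{5}\right) \left(-1 - O\right) = - \frac{2 \left(-1 - O\right)}{5} = \frac{2}{5} + \frac{2 O}{5}$)
$t{\left(s \right)} = -5 + s^{2}$ ($t{\left(s \right)} = -3 + \left(s s - 2\right) = -3 + \left(s^{2} - 2\right) = -3 + \left(-2 + s^{2}\right) = -5 + s^{2}$)
$W{\left(I,r \right)} = \frac{2}{5} + \frac{2 I}{5}$
$\left(-121846 - 118498\right) - W{\left(t{\left(B{\left(2,0 \right)} \right)},122 \right)} = \left(-121846 - 118498\right) - \left(\frac{2}{5} + \frac{2 \left(-5 + 6^{2}\right)}{5}\right) = \left(-121846 - 118498\right) - \left(\frac{2}{5} + \frac{2 \left(-5 + 36\right)}{5}\right) = -240344 - \left(\frac{2}{5} + \frac{2}{5} \cdot 31\right) = -240344 - \left(\frac{2}{5} + \frac{62}{5}\right) = -240344 - \frac{64}{5} = - \frac{1201784}{5}$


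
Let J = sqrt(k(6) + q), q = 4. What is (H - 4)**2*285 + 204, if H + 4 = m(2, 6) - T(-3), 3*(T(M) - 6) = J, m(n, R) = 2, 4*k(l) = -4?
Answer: 41339 + 2280*sqrt(3) ≈ 45288.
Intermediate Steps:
k(l) = -1 (k(l) = (1/4)*(-4) = -1)
J = sqrt(3) (J = sqrt(-1 + 4) = sqrt(3) ≈ 1.7320)
T(M) = 6 + sqrt(3)/3
H = -8 - sqrt(3)/3 (H = -4 + (2 - (6 + sqrt(3)/3)) = -4 + (2 + (-6 - sqrt(3)/3)) = -4 + (-4 - sqrt(3)/3) = -8 - sqrt(3)/3 ≈ -8.5773)
(H - 4)**2*285 + 204 = ((-8 - sqrt(3)/3) - 4)**2*285 + 204 = (-12 - sqrt(3)/3)**2*285 + 204 = 285*(-12 - sqrt(3)/3)**2 + 204 = 204 + 285*(-12 - sqrt(3)/3)**2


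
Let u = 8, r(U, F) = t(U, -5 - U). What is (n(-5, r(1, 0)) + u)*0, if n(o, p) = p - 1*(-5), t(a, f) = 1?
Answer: 0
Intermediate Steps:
r(U, F) = 1
n(o, p) = 5 + p (n(o, p) = p + 5 = 5 + p)
(n(-5, r(1, 0)) + u)*0 = ((5 + 1) + 8)*0 = (6 + 8)*0 = 14*0 = 0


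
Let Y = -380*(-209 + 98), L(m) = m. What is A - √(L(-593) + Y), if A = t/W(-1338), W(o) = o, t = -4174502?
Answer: 2087251/669 - √41587 ≈ 2916.0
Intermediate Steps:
Y = 42180 (Y = -380*(-111) = 42180)
A = 2087251/669 (A = -4174502/(-1338) = -4174502*(-1/1338) = 2087251/669 ≈ 3120.0)
A - √(L(-593) + Y) = 2087251/669 - √(-593 + 42180) = 2087251/669 - √41587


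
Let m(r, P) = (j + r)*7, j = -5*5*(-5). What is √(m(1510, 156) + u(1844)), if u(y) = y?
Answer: √13289 ≈ 115.28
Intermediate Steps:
j = 125 (j = -25*(-5) = 125)
m(r, P) = 875 + 7*r (m(r, P) = (125 + r)*7 = 875 + 7*r)
√(m(1510, 156) + u(1844)) = √((875 + 7*1510) + 1844) = √((875 + 10570) + 1844) = √(11445 + 1844) = √13289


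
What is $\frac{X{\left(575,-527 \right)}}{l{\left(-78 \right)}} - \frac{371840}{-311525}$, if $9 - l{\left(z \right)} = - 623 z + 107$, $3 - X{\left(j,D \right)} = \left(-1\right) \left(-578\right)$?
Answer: $\frac{3656952031}{3033755060} \approx 1.2054$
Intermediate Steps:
$X{\left(j,D \right)} = -575$ ($X{\left(j,D \right)} = 3 - \left(-1\right) \left(-578\right) = 3 - 578 = -575$)
$l{\left(z \right)} = -98 + 623 z$ ($l{\left(z \right)} = 9 - \left(- 623 z + 107\right) = 9 - \left(107 - 623 z\right) = 9 + \left(-107 + 623 z\right) = -98 + 623 z$)
$\frac{X{\left(575,-527 \right)}}{l{\left(-78 \right)}} - \frac{371840}{-311525} = - \frac{575}{-98 + 623 \left(-78\right)} - \frac{371840}{-311525} = - \frac{575}{-98 - 48594} - - \frac{74368}{62305} = - \frac{575}{-48692} + \frac{74368}{62305} = \left(-575\right) \left(- \frac{1}{48692}\right) + \frac{74368}{62305} = \frac{575}{48692} + \frac{74368}{62305} = \frac{3656952031}{3033755060}$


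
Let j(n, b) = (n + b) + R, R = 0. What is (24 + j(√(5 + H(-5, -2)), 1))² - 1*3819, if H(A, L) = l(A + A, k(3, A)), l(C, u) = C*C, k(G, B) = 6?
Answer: -3089 + 50*√105 ≈ -2576.7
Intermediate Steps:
l(C, u) = C²
H(A, L) = 4*A² (H(A, L) = (A + A)² = (2*A)² = 4*A²)
j(n, b) = b + n (j(n, b) = (n + b) + 0 = (b + n) + 0 = b + n)
(24 + j(√(5 + H(-5, -2)), 1))² - 1*3819 = (24 + (1 + √(5 + 4*(-5)²)))² - 1*3819 = (24 + (1 + √(5 + 4*25)))² - 3819 = (24 + (1 + √(5 + 100)))² - 3819 = (24 + (1 + √105))² - 3819 = (25 + √105)² - 3819 = -3819 + (25 + √105)²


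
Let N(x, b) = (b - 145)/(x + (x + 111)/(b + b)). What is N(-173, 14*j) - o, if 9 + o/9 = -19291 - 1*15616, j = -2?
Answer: 1512461216/4813 ≈ 3.1425e+5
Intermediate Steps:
N(x, b) = (-145 + b)/(x + (111 + x)/(2*b)) (N(x, b) = (-145 + b)/(x + (111 + x)/((2*b))) = (-145 + b)/(x + (111 + x)*(1/(2*b))) = (-145 + b)/(x + (111 + x)/(2*b)))
o = -314244 (o = -81 + 9*(-19291 - 1*15616) = -81 + 9*(-19291 - 15616) = -81 + 9*(-34907) = -81 - 314163 = -314244)
N(-173, 14*j) - o = 2*(14*(-2))*(-145 + 14*(-2))/(111 - 173 + 2*(14*(-2))*(-173)) - 1*(-314244) = 2*(-28)*(-145 - 28)/(111 - 173 + 2*(-28)*(-173)) + 314244 = 2*(-28)*(-173)/(111 - 173 + 9688) + 314244 = 2*(-28)*(-173)/9626 + 314244 = 2*(-28)*(1/9626)*(-173) + 314244 = 4844/4813 + 314244 = 1512461216/4813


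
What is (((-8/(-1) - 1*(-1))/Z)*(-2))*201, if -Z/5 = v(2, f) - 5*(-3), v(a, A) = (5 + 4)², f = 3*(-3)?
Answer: 603/80 ≈ 7.5375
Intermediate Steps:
f = -9
v(a, A) = 81 (v(a, A) = 9² = 81)
Z = -480 (Z = -5*(81 - 5*(-3)) = -5*(81 + 15) = -5*96 = -480)
(((-8/(-1) - 1*(-1))/Z)*(-2))*201 = (((-8/(-1) - 1*(-1))/(-480))*(-2))*201 = (((-8*(-1) + 1)*(-1/480))*(-2))*201 = (((8 + 1)*(-1/480))*(-2))*201 = ((9*(-1/480))*(-2))*201 = -3/160*(-2)*201 = (3/80)*201 = 603/80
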